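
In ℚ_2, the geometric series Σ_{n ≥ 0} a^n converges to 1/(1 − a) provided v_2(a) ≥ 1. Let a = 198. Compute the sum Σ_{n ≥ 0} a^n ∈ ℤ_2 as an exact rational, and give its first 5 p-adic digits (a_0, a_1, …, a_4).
Σ a^n = 1/(1 − a) = -1/197;  first 5 digits = (1, 1, 0, 0, 1)

v_2(a) = 1 ≥ 1, so the series converges in ℤ_2 to 1/(1 − a) = 1/(1 − 198) = -1/197. Expand this rational in ℤ_2: compute digits iteratively via d_i = x_i mod 2, x_{i+1} = (x_i − d_i)/2. The first 5 digits are (1, 1, 0, 0, 1).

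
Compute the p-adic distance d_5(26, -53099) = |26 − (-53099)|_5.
d_5(26, -53099) = 1/3125

Step 1 — x − y = 26 − (-53099) = 53125. Step 2 — v_5(53125) = 5 (factor: 53125 = (5^5 · 17); the sign does not affect v_p). Step 3 — |x − y|_5 = 5^{-5} = 1/3125.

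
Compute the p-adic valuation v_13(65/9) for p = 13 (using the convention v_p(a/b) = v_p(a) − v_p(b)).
v_13(65/9) = 1

Factor powers of 13 from the numerator and denominator of the reduced fraction: 65 = 13^1 · 5 and 9 = 13^0 · 9. Apply v_p(a/b) = v_p(a) − v_p(b): v_13(65/9) = 1 − 0 = 1.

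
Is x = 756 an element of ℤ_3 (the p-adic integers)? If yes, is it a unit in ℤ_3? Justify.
x ∈ ℤ_3 but not a unit; v_3(x) = 3 > 0

ℤ_3 = {x ∈ ℚ_3 : v_3(x) ≥ 0} and ℤ_3^× = {x ∈ ℤ_3 : v_3(x) = 0}. Here v_3(756) = v_3(num) − v_3(den) = 3; compare against these criteria.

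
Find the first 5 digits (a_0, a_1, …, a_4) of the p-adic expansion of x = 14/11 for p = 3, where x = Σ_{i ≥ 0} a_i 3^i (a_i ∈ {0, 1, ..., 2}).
(a_0, …, a_4) = (1, 2, 1, 0, 2)

v_3(14/11) = 0 (numerator and denominator both coprime to 3), so x ∈ ℤ_3^×. Compute digits iteratively via a_i = x_i mod 3, x_{i+1} = (x_i − a_i)/3, with x_0 = x:
  x_0 = 14/11;  a_0 = 1;  x_1 = (x_0 − 1)/3 = 1/11
  x_1 = 1/11;  a_1 = 2;  x_2 = (x_1 − 2)/3 = -7/11
  x_2 = -7/11;  a_2 = 1;  x_3 = (x_2 − 1)/3 = -6/11
  x_3 = -6/11;  a_3 = 0;  x_4 = (x_3 − 0)/3 = -2/11
  x_4 = -2/11;  a_4 = 2;  x_5 = (x_4 − 2)/3 = -8/11
Digits: (1, 2, 1, 0, 2).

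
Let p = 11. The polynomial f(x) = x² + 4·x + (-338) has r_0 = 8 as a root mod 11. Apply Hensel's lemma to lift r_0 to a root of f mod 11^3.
r_2 = 1218 (mod 1331)

Hensel: r_{i+1} = r_i − f(r_i)·(f′(r_i))^{-1} mod 11^{i+2}, f′(x) = 2x + 4. Iterate:
  r_0 = 8 (mod 11)
  r_1 = 8 (mod 121)
  r_2 = 1218 (mod 1331)
Final: r = 1218 satisfies f(r) ≡ 0 mod 11^3.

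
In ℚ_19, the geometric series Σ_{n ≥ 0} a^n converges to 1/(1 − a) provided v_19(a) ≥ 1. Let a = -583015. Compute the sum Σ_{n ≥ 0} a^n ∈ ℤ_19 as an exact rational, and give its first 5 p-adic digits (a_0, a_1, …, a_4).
Σ a^n = 1/(1 − a) = 1/583016;  first 5 digits = (1, 0, 0, 10, 14)

v_19(a) = 3 ≥ 1, so the series converges in ℤ_19 to 1/(1 − a) = 1/(1 − (-583015)) = 1/583016. Expand this rational in ℤ_19: compute digits iteratively via d_i = x_i mod 19, x_{i+1} = (x_i − d_i)/19. The first 5 digits are (1, 0, 0, 10, 14).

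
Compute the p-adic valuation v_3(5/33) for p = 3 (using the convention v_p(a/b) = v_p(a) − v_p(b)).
v_3(5/33) = -1

Factor powers of 3 from the numerator and denominator of the reduced fraction: 5 = 3^0 · 5 and 33 = 3^1 · 11. Apply v_p(a/b) = v_p(a) − v_p(b): v_3(5/33) = 0 − 1 = -1.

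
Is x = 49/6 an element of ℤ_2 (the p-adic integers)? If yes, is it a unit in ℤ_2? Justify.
x ∉ ℤ_2 (v_2(x) = -1 < 0)

ℤ_2 = {x ∈ ℚ_2 : v_2(x) ≥ 0} and ℤ_2^× = {x ∈ ℤ_2 : v_2(x) = 0}. Here v_2(49/6) = v_2(num) − v_2(den) = -1; compare against these criteria.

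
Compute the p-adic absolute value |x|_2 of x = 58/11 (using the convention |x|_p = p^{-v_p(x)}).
|58/11|_2 = 1/2

Step 1 — compute v_2(x) by factoring powers of 2 out of the numerator and denominator: v_2(58/11) = 1. Step 2 — apply |x|_p = p^{-v_p(x)} = 2^{-1} = 1/2.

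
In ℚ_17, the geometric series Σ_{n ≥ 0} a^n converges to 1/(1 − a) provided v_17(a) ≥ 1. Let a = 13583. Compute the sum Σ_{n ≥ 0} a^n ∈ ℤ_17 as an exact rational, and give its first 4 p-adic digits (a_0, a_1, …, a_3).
Σ a^n = 1/(1 − a) = -1/13582;  first 4 digits = (1, 0, 13, 2)

v_17(a) = 2 ≥ 1, so the series converges in ℤ_17 to 1/(1 − a) = 1/(1 − 13583) = -1/13582. Expand this rational in ℤ_17: compute digits iteratively via d_i = x_i mod 17, x_{i+1} = (x_i − d_i)/17. The first 4 digits are (1, 0, 13, 2).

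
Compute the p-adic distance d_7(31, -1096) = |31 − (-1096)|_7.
d_7(31, -1096) = 1/49

Step 1 — x − y = 31 − (-1096) = 1127. Step 2 — v_7(1127) = 2 (factor: 1127 = (7^2 · 23); the sign does not affect v_p). Step 3 — |x − y|_7 = 7^{-2} = 1/49.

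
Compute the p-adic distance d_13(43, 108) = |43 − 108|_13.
d_13(43, 108) = 1/13

Step 1 — x − y = 43 − 108 = -65. Step 2 — v_13(-65) = 1 (factor: -65 = −(13^1 · 5); the sign does not affect v_p). Step 3 — |x − y|_13 = 13^{-1} = 1/13.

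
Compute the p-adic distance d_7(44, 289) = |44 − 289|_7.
d_7(44, 289) = 1/49

Step 1 — x − y = 44 − 289 = -245. Step 2 — v_7(-245) = 2 (factor: -245 = −(7^2 · 5); the sign does not affect v_p). Step 3 — |x − y|_7 = 7^{-2} = 1/49.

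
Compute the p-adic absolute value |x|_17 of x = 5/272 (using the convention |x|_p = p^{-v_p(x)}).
|5/272|_17 = 17

Step 1 — compute v_17(x) by factoring powers of 17 out of the numerator and denominator: v_17(5/272) = -1. Step 2 — apply |x|_p = p^{-v_p(x)} = 17^{1} = 17.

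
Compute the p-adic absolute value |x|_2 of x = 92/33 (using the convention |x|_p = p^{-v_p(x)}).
|92/33|_2 = 1/4

Step 1 — compute v_2(x) by factoring powers of 2 out of the numerator and denominator: v_2(92/33) = 2. Step 2 — apply |x|_p = p^{-v_p(x)} = 2^{-2} = 1/4.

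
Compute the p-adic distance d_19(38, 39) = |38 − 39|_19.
d_19(38, 39) = 1

Step 1 — x − y = 38 − 39 = -1. Step 2 — v_19(-1) = 0 (factor: -1 = −(19^0 · 1); the sign does not affect v_p). Step 3 — |x − y|_19 = 19^{0} = 1.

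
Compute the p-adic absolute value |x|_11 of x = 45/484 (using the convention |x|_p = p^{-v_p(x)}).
|45/484|_11 = 121

Step 1 — compute v_11(x) by factoring powers of 11 out of the numerator and denominator: v_11(45/484) = -2. Step 2 — apply |x|_p = p^{-v_p(x)} = 11^{2} = 121.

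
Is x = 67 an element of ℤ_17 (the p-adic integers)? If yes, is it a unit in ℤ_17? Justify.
x ∈ ℤ_17^× (unit); v_17(x) = 0

ℤ_17 = {x ∈ ℚ_17 : v_17(x) ≥ 0} and ℤ_17^× = {x ∈ ℤ_17 : v_17(x) = 0}. Here v_17(67) = v_17(num) − v_17(den) = 0; compare against these criteria.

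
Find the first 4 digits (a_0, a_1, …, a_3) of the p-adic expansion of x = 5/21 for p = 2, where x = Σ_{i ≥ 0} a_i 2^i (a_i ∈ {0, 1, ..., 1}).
(a_0, …, a_3) = (1, 0, 0, 0)

v_2(5/21) = 0 (numerator and denominator both coprime to 2), so x ∈ ℤ_2^×. Compute digits iteratively via a_i = x_i mod 2, x_{i+1} = (x_i − a_i)/2, with x_0 = x:
  x_0 = 5/21;  a_0 = 1;  x_1 = (x_0 − 1)/2 = -8/21
  x_1 = -8/21;  a_1 = 0;  x_2 = (x_1 − 0)/2 = -4/21
  x_2 = -4/21;  a_2 = 0;  x_3 = (x_2 − 0)/2 = -2/21
  x_3 = -2/21;  a_3 = 0;  x_4 = (x_3 − 0)/2 = -1/21
Digits: (1, 0, 0, 0).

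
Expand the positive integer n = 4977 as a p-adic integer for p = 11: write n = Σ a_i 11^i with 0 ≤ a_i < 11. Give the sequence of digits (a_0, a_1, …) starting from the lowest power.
(a_0, a_1, …) = (5, 1, 8, 3)

Repeated division by 11 gives the digits low-to-high: 4977 = 5 + 1·11^1 + 8·11^2 + 3·11^3. Digit sequence: (5, 1, 8, 3).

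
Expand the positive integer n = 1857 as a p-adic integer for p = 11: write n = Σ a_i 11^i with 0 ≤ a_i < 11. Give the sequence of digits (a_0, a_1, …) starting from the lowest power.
(a_0, a_1, …) = (9, 3, 4, 1)

Repeated division by 11 gives the digits low-to-high: 1857 = 9 + 3·11^1 + 4·11^2 + 1·11^3. Digit sequence: (9, 3, 4, 1).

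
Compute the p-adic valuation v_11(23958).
v_11(23958) = 3

v_11(n) is the largest exponent k such that 11^k divides n. Factor out: 23958 = 11^3 · 18. (Sign doesn't affect v_p.) So v_11(23958) = 3.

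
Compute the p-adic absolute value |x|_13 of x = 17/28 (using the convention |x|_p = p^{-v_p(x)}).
|17/28|_13 = 1

Step 1 — compute v_13(x) by factoring powers of 13 out of the numerator and denominator: v_13(17/28) = 0. Step 2 — apply |x|_p = p^{-v_p(x)} = 13^{0} = 1.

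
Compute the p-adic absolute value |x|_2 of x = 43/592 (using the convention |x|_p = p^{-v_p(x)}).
|43/592|_2 = 16

Step 1 — compute v_2(x) by factoring powers of 2 out of the numerator and denominator: v_2(43/592) = -4. Step 2 — apply |x|_p = p^{-v_p(x)} = 2^{4} = 16.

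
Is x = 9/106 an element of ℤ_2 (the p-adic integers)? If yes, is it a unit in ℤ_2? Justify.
x ∉ ℤ_2 (v_2(x) = -1 < 0)

ℤ_2 = {x ∈ ℚ_2 : v_2(x) ≥ 0} and ℤ_2^× = {x ∈ ℤ_2 : v_2(x) = 0}. Here v_2(9/106) = v_2(num) − v_2(den) = -1; compare against these criteria.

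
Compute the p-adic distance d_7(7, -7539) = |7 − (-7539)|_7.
d_7(7, -7539) = 1/343

Step 1 — x − y = 7 − (-7539) = 7546. Step 2 — v_7(7546) = 3 (factor: 7546 = (7^3 · 22); the sign does not affect v_p). Step 3 — |x − y|_7 = 7^{-3} = 1/343.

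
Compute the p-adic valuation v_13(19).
v_13(19) = 0

v_13(n) is the largest exponent k such that 13^k divides n. Factor out: 19 = 13^0 · 19. (Sign doesn't affect v_p.) So v_13(19) = 0.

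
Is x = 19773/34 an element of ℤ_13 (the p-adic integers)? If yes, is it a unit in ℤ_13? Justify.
x ∈ ℤ_13 but not a unit; v_13(x) = 3 > 0

ℤ_13 = {x ∈ ℚ_13 : v_13(x) ≥ 0} and ℤ_13^× = {x ∈ ℤ_13 : v_13(x) = 0}. Here v_13(19773/34) = v_13(num) − v_13(den) = 3; compare against these criteria.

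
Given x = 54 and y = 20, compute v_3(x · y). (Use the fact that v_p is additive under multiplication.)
v_3(1080) = 3

v_p(x) = 3 (factor: 54 = 3^3 · 2); v_p(y) = 0 (factor: 20 = 3^0 · 20). Additivity: v_p(xy) = v_p(x) + v_p(y) = 3 + 0 = 3. (Direct check: xy = 1080 = 3^3 · (40).)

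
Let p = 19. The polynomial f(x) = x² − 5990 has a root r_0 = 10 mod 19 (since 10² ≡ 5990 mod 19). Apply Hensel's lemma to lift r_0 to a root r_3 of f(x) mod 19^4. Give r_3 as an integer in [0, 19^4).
r_3 = 93623 (mod 130321)

Hensel's recurrence: r_{i+1} = r_i − f(r_i)·(f′(r_i))^{-1} mod 19^{i+2}, with f′(x) = 2x. Iterate:
  r_0 = 10 (mod 19)
  r_1 = 124 (mod 361)
  r_2 = 4456 (mod 6859)
  r_3 = 93623 (mod 130321)
Final: r_3 = 93623, and one checks f(r_3) ≡ 0 mod 19^4.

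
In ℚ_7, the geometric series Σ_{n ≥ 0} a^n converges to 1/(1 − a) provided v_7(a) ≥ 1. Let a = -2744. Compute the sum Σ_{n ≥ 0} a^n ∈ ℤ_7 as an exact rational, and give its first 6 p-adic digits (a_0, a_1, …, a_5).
Σ a^n = 1/(1 − a) = 1/2745;  first 6 digits = (1, 0, 0, 6, 5, 6)

v_7(a) = 3 ≥ 1, so the series converges in ℤ_7 to 1/(1 − a) = 1/(1 − (-2744)) = 1/2745. Expand this rational in ℤ_7: compute digits iteratively via d_i = x_i mod 7, x_{i+1} = (x_i − d_i)/7. The first 6 digits are (1, 0, 0, 6, 5, 6).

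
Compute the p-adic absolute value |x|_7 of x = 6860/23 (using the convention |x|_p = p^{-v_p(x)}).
|6860/23|_7 = 1/343

Step 1 — compute v_7(x) by factoring powers of 7 out of the numerator and denominator: v_7(6860/23) = 3. Step 2 — apply |x|_p = p^{-v_p(x)} = 7^{-3} = 1/343.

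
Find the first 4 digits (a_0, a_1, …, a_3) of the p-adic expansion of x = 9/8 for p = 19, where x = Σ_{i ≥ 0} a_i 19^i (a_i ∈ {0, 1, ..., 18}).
(a_0, …, a_3) = (13, 16, 11, 16)

v_19(9/8) = 0 (numerator and denominator both coprime to 19), so x ∈ ℤ_19^×. Compute digits iteratively via a_i = x_i mod 19, x_{i+1} = (x_i − a_i)/19, with x_0 = x:
  x_0 = 9/8;  a_0 = 13;  x_1 = (x_0 − 13)/19 = -5/8
  x_1 = -5/8;  a_1 = 16;  x_2 = (x_1 − 16)/19 = -7/8
  x_2 = -7/8;  a_2 = 11;  x_3 = (x_2 − 11)/19 = -5/8
  x_3 = -5/8;  a_3 = 16;  x_4 = (x_3 − 16)/19 = -7/8
Digits: (13, 16, 11, 16).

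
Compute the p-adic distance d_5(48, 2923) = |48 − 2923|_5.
d_5(48, 2923) = 1/125

Step 1 — x − y = 48 − 2923 = -2875. Step 2 — v_5(-2875) = 3 (factor: -2875 = −(5^3 · 23); the sign does not affect v_p). Step 3 — |x − y|_5 = 5^{-3} = 1/125.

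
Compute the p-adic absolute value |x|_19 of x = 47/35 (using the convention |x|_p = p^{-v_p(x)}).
|47/35|_19 = 1

Step 1 — compute v_19(x) by factoring powers of 19 out of the numerator and denominator: v_19(47/35) = 0. Step 2 — apply |x|_p = p^{-v_p(x)} = 19^{0} = 1.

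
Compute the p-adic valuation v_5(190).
v_5(190) = 1

v_5(n) is the largest exponent k such that 5^k divides n. Factor out: 190 = 5^1 · 38. (Sign doesn't affect v_p.) So v_5(190) = 1.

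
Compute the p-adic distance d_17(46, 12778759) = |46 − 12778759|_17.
d_17(46, 12778759) = 1/1419857

Step 1 — x − y = 46 − 12778759 = -12778713. Step 2 — v_17(-12778713) = 5 (factor: -12778713 = −(17^5 · 9); the sign does not affect v_p). Step 3 — |x − y|_17 = 17^{-5} = 1/1419857.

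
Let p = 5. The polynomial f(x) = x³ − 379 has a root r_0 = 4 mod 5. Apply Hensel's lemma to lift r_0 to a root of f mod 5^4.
r_3 = 59 (mod 625)

Hensel: r_{i+1} = r_i − f(r_i)/f′(r_i) mod 5^{i+2}, where f′(x) = 3x². Iterate:
  r_0 = 4 (mod 5)
  r_1 = 9 (mod 25)
  r_2 = 59 (mod 125)
  r_3 = 59 (mod 625)
Final: r = 59 with f(r) ≡ 0 mod 5^4.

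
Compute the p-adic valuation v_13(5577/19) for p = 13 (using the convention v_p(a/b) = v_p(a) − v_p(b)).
v_13(5577/19) = 2

Factor powers of 13 from the numerator and denominator of the reduced fraction: 5577 = 13^2 · 33 and 19 = 13^0 · 19. Apply v_p(a/b) = v_p(a) − v_p(b): v_13(5577/19) = 2 − 0 = 2.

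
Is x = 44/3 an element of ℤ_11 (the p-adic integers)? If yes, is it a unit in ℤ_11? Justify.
x ∈ ℤ_11 but not a unit; v_11(x) = 1 > 0

ℤ_11 = {x ∈ ℚ_11 : v_11(x) ≥ 0} and ℤ_11^× = {x ∈ ℤ_11 : v_11(x) = 0}. Here v_11(44/3) = v_11(num) − v_11(den) = 1; compare against these criteria.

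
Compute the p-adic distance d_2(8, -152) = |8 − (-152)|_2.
d_2(8, -152) = 1/32

Step 1 — x − y = 8 − (-152) = 160. Step 2 — v_2(160) = 5 (factor: 160 = (2^5 · 5); the sign does not affect v_p). Step 3 — |x − y|_2 = 2^{-5} = 1/32.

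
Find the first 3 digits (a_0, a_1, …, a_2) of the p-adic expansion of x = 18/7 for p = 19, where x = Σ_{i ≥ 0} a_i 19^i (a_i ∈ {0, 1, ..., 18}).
(a_0, …, a_2) = (8, 16, 10)

v_19(18/7) = 0 (numerator and denominator both coprime to 19), so x ∈ ℤ_19^×. Compute digits iteratively via a_i = x_i mod 19, x_{i+1} = (x_i − a_i)/19, with x_0 = x:
  x_0 = 18/7;  a_0 = 8;  x_1 = (x_0 − 8)/19 = -2/7
  x_1 = -2/7;  a_1 = 16;  x_2 = (x_1 − 16)/19 = -6/7
  x_2 = -6/7;  a_2 = 10;  x_3 = (x_2 − 10)/19 = -4/7
Digits: (8, 16, 10).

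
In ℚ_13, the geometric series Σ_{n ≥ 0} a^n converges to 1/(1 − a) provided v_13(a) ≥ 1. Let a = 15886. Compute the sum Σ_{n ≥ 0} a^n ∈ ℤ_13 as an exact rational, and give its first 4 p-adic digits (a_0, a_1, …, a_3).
Σ a^n = 1/(1 − a) = -1/15885;  first 4 digits = (1, 0, 3, 7)

v_13(a) = 2 ≥ 1, so the series converges in ℤ_13 to 1/(1 − a) = 1/(1 − 15886) = -1/15885. Expand this rational in ℤ_13: compute digits iteratively via d_i = x_i mod 13, x_{i+1} = (x_i − d_i)/13. The first 4 digits are (1, 0, 3, 7).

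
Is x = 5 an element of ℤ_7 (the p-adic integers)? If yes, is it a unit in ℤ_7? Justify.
x ∈ ℤ_7^× (unit); v_7(x) = 0

ℤ_7 = {x ∈ ℚ_7 : v_7(x) ≥ 0} and ℤ_7^× = {x ∈ ℤ_7 : v_7(x) = 0}. Here v_7(5) = v_7(num) − v_7(den) = 0; compare against these criteria.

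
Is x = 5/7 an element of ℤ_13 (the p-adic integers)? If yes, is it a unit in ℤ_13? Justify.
x ∈ ℤ_13^× (unit); v_13(x) = 0

ℤ_13 = {x ∈ ℚ_13 : v_13(x) ≥ 0} and ℤ_13^× = {x ∈ ℤ_13 : v_13(x) = 0}. Here v_13(5/7) = v_13(num) − v_13(den) = 0; compare against these criteria.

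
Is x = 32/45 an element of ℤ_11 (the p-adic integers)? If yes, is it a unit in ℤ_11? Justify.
x ∈ ℤ_11^× (unit); v_11(x) = 0

ℤ_11 = {x ∈ ℚ_11 : v_11(x) ≥ 0} and ℤ_11^× = {x ∈ ℤ_11 : v_11(x) = 0}. Here v_11(32/45) = v_11(num) − v_11(den) = 0; compare against these criteria.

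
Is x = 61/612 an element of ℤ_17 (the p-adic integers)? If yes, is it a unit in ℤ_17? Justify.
x ∉ ℤ_17 (v_17(x) = -1 < 0)

ℤ_17 = {x ∈ ℚ_17 : v_17(x) ≥ 0} and ℤ_17^× = {x ∈ ℤ_17 : v_17(x) = 0}. Here v_17(61/612) = v_17(num) − v_17(den) = -1; compare against these criteria.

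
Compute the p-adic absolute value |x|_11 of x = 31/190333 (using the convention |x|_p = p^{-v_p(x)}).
|31/190333|_11 = 14641

Step 1 — compute v_11(x) by factoring powers of 11 out of the numerator and denominator: v_11(31/190333) = -4. Step 2 — apply |x|_p = p^{-v_p(x)} = 11^{4} = 14641.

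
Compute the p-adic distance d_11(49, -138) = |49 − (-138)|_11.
d_11(49, -138) = 1/11

Step 1 — x − y = 49 − (-138) = 187. Step 2 — v_11(187) = 1 (factor: 187 = (11^1 · 17); the sign does not affect v_p). Step 3 — |x − y|_11 = 11^{-1} = 1/11.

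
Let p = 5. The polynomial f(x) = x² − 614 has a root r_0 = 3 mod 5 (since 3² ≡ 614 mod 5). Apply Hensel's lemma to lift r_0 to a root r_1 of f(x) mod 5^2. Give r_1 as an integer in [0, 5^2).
r_1 = 8 (mod 25)

Hensel's recurrence: r_{i+1} = r_i − f(r_i)·(f′(r_i))^{-1} mod 5^{i+2}, with f′(x) = 2x. Iterate:
  r_0 = 3 (mod 5)
  r_1 = 8 (mod 25)
Final: r_1 = 8, and one checks f(r_1) ≡ 0 mod 5^2.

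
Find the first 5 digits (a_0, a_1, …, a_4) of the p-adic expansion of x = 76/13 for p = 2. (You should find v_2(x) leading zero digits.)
(a_0, …, a_4) = (0, 0, 1, 1, 1)

v_2(76/13) = 2, so a_0 = ... = a_1 = 0. Factor out: x = 2^2 · u with u = 19/13 a unit in ℤ_2. Expand u iteratively via a_{v+i} = u_i mod 2, u_{i+1} = (u_i − a_{v+i})/2:
  u_0 = 19/13;  a_2 = 1;  u_1 = (u_0 − 1)/2 = 3/13
  u_1 = 3/13;  a_3 = 1;  u_2 = (u_1 − 1)/2 = -5/13
  u_2 = -5/13;  a_4 = 1;  u_3 = (u_2 − 1)/2 = -9/13
Digits: (0, 0, 1, 1, 1).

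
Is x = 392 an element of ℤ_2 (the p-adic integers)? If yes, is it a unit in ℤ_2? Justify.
x ∈ ℤ_2 but not a unit; v_2(x) = 3 > 0

ℤ_2 = {x ∈ ℚ_2 : v_2(x) ≥ 0} and ℤ_2^× = {x ∈ ℤ_2 : v_2(x) = 0}. Here v_2(392) = v_2(num) − v_2(den) = 3; compare against these criteria.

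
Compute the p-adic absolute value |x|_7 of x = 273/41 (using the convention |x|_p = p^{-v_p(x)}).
|273/41|_7 = 1/7

Step 1 — compute v_7(x) by factoring powers of 7 out of the numerator and denominator: v_7(273/41) = 1. Step 2 — apply |x|_p = p^{-v_p(x)} = 7^{-1} = 1/7.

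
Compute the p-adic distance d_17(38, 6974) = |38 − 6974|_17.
d_17(38, 6974) = 1/289

Step 1 — x − y = 38 − 6974 = -6936. Step 2 — v_17(-6936) = 2 (factor: -6936 = −(17^2 · 24); the sign does not affect v_p). Step 3 — |x − y|_17 = 17^{-2} = 1/289.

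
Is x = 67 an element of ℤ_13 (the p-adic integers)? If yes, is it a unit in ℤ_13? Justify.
x ∈ ℤ_13^× (unit); v_13(x) = 0

ℤ_13 = {x ∈ ℚ_13 : v_13(x) ≥ 0} and ℤ_13^× = {x ∈ ℤ_13 : v_13(x) = 0}. Here v_13(67) = v_13(num) − v_13(den) = 0; compare against these criteria.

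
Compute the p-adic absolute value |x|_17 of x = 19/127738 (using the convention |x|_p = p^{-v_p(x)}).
|19/127738|_17 = 4913

Step 1 — compute v_17(x) by factoring powers of 17 out of the numerator and denominator: v_17(19/127738) = -3. Step 2 — apply |x|_p = p^{-v_p(x)} = 17^{3} = 4913.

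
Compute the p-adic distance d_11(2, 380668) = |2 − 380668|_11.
d_11(2, 380668) = 1/14641

Step 1 — x − y = 2 − 380668 = -380666. Step 2 — v_11(-380666) = 4 (factor: -380666 = −(11^4 · 26); the sign does not affect v_p). Step 3 — |x − y|_11 = 11^{-4} = 1/14641.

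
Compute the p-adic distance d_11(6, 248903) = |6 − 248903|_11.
d_11(6, 248903) = 1/14641

Step 1 — x − y = 6 − 248903 = -248897. Step 2 — v_11(-248897) = 4 (factor: -248897 = −(11^4 · 17); the sign does not affect v_p). Step 3 — |x − y|_11 = 11^{-4} = 1/14641.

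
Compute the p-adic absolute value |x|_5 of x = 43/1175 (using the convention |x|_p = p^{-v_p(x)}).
|43/1175|_5 = 25

Step 1 — compute v_5(x) by factoring powers of 5 out of the numerator and denominator: v_5(43/1175) = -2. Step 2 — apply |x|_p = p^{-v_p(x)} = 5^{2} = 25.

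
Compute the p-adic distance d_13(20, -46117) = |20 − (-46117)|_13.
d_13(20, -46117) = 1/2197

Step 1 — x − y = 20 − (-46117) = 46137. Step 2 — v_13(46137) = 3 (factor: 46137 = (13^3 · 21); the sign does not affect v_p). Step 3 — |x − y|_13 = 13^{-3} = 1/2197.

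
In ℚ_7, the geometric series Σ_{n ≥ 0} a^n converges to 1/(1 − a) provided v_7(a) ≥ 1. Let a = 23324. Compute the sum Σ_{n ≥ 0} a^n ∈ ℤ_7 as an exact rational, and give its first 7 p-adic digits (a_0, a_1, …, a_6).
Σ a^n = 1/(1 − a) = -1/23323;  first 7 digits = (1, 0, 0, 5, 2, 1, 4)

v_7(a) = 3 ≥ 1, so the series converges in ℤ_7 to 1/(1 − a) = 1/(1 − 23324) = -1/23323. Expand this rational in ℤ_7: compute digits iteratively via d_i = x_i mod 7, x_{i+1} = (x_i − d_i)/7. The first 7 digits are (1, 0, 0, 5, 2, 1, 4).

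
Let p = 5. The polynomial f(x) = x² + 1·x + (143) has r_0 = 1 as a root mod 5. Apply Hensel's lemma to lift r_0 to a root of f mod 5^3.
r_2 = 86 (mod 125)

Hensel: r_{i+1} = r_i − f(r_i)·(f′(r_i))^{-1} mod 5^{i+2}, f′(x) = 2x + 1. Iterate:
  r_0 = 1 (mod 5)
  r_1 = 11 (mod 25)
  r_2 = 86 (mod 125)
Final: r = 86 satisfies f(r) ≡ 0 mod 5^3.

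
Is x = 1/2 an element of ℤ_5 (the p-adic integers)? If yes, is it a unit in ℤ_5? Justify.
x ∈ ℤ_5^× (unit); v_5(x) = 0

ℤ_5 = {x ∈ ℚ_5 : v_5(x) ≥ 0} and ℤ_5^× = {x ∈ ℤ_5 : v_5(x) = 0}. Here v_5(1/2) = v_5(num) − v_5(den) = 0; compare against these criteria.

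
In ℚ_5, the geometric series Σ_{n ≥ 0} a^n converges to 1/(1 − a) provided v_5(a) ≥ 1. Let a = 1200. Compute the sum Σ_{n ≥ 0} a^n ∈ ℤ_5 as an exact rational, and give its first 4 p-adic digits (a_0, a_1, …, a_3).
Σ a^n = 1/(1 − a) = -1/1199;  first 4 digits = (1, 0, 3, 4)

v_5(a) = 2 ≥ 1, so the series converges in ℤ_5 to 1/(1 − a) = 1/(1 − 1200) = -1/1199. Expand this rational in ℤ_5: compute digits iteratively via d_i = x_i mod 5, x_{i+1} = (x_i − d_i)/5. The first 4 digits are (1, 0, 3, 4).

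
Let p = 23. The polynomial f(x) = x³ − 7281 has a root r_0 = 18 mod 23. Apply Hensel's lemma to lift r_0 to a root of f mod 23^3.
r_2 = 5285 (mod 12167)

Hensel: r_{i+1} = r_i − f(r_i)/f′(r_i) mod 23^{i+2}, where f′(x) = 3x². Iterate:
  r_0 = 18 (mod 23)
  r_1 = 524 (mod 529)
  r_2 = 5285 (mod 12167)
Final: r = 5285 with f(r) ≡ 0 mod 23^3.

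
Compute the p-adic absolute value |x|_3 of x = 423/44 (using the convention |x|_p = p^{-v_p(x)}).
|423/44|_3 = 1/9

Step 1 — compute v_3(x) by factoring powers of 3 out of the numerator and denominator: v_3(423/44) = 2. Step 2 — apply |x|_p = p^{-v_p(x)} = 3^{-2} = 1/9.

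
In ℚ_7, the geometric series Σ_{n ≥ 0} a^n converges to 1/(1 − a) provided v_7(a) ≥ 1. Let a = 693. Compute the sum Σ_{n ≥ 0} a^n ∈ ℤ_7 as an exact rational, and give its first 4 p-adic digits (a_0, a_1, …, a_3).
Σ a^n = 1/(1 − a) = -1/692;  first 4 digits = (1, 1, 1, 3)

v_7(a) = 1 ≥ 1, so the series converges in ℤ_7 to 1/(1 − a) = 1/(1 − 693) = -1/692. Expand this rational in ℤ_7: compute digits iteratively via d_i = x_i mod 7, x_{i+1} = (x_i − d_i)/7. The first 4 digits are (1, 1, 1, 3).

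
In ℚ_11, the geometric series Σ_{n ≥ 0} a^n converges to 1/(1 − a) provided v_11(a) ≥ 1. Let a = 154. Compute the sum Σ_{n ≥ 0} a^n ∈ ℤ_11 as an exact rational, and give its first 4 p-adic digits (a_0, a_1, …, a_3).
Σ a^n = 1/(1 − a) = -1/153;  first 4 digits = (1, 3, 10, 0)

v_11(a) = 1 ≥ 1, so the series converges in ℤ_11 to 1/(1 − a) = 1/(1 − 154) = -1/153. Expand this rational in ℤ_11: compute digits iteratively via d_i = x_i mod 11, x_{i+1} = (x_i − d_i)/11. The first 4 digits are (1, 3, 10, 0).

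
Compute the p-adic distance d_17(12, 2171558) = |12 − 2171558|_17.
d_17(12, 2171558) = 1/83521

Step 1 — x − y = 12 − 2171558 = -2171546. Step 2 — v_17(-2171546) = 4 (factor: -2171546 = −(17^4 · 26); the sign does not affect v_p). Step 3 — |x − y|_17 = 17^{-4} = 1/83521.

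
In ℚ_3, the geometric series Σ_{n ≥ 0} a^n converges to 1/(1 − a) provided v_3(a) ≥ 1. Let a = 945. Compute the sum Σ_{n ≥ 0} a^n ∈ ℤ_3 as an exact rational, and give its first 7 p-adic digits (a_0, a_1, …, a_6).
Σ a^n = 1/(1 − a) = -1/944;  first 7 digits = (1, 0, 0, 2, 2, 0, 2)

v_3(a) = 3 ≥ 1, so the series converges in ℤ_3 to 1/(1 − a) = 1/(1 − 945) = -1/944. Expand this rational in ℤ_3: compute digits iteratively via d_i = x_i mod 3, x_{i+1} = (x_i − d_i)/3. The first 7 digits are (1, 0, 0, 2, 2, 0, 2).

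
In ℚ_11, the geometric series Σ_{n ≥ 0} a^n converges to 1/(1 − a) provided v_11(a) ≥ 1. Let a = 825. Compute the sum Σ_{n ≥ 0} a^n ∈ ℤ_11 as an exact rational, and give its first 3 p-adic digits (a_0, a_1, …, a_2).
Σ a^n = 1/(1 − a) = -1/824;  first 3 digits = (1, 9, 10)

v_11(a) = 1 ≥ 1, so the series converges in ℤ_11 to 1/(1 − a) = 1/(1 − 825) = -1/824. Expand this rational in ℤ_11: compute digits iteratively via d_i = x_i mod 11, x_{i+1} = (x_i − d_i)/11. The first 3 digits are (1, 9, 10).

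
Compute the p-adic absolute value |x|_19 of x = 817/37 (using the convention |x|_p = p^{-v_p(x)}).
|817/37|_19 = 1/19

Step 1 — compute v_19(x) by factoring powers of 19 out of the numerator and denominator: v_19(817/37) = 1. Step 2 — apply |x|_p = p^{-v_p(x)} = 19^{-1} = 1/19.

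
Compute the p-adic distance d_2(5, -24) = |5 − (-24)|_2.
d_2(5, -24) = 1

Step 1 — x − y = 5 − (-24) = 29. Step 2 — v_2(29) = 0 (factor: 29 = (2^0 · 29); the sign does not affect v_p). Step 3 — |x − y|_2 = 2^{0} = 1.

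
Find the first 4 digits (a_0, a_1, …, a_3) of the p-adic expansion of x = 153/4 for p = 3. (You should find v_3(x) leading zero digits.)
(a_0, …, a_3) = (0, 0, 2, 0)

v_3(153/4) = 2, so a_0 = ... = a_1 = 0. Factor out: x = 3^2 · u with u = 17/4 a unit in ℤ_3. Expand u iteratively via a_{v+i} = u_i mod 3, u_{i+1} = (u_i − a_{v+i})/3:
  u_0 = 17/4;  a_2 = 2;  u_1 = (u_0 − 2)/3 = 3/4
  u_1 = 3/4;  a_3 = 0;  u_2 = (u_1 − 0)/3 = 1/4
Digits: (0, 0, 2, 0).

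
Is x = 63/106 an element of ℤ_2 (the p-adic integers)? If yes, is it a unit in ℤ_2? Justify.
x ∉ ℤ_2 (v_2(x) = -1 < 0)

ℤ_2 = {x ∈ ℚ_2 : v_2(x) ≥ 0} and ℤ_2^× = {x ∈ ℤ_2 : v_2(x) = 0}. Here v_2(63/106) = v_2(num) − v_2(den) = -1; compare against these criteria.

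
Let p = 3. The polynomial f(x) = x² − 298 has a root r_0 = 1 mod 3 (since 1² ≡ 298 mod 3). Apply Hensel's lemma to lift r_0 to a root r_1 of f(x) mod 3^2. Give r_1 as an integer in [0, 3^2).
r_1 = 1 (mod 9)

Hensel's recurrence: r_{i+1} = r_i − f(r_i)·(f′(r_i))^{-1} mod 3^{i+2}, with f′(x) = 2x. Iterate:
  r_0 = 1 (mod 3)
  r_1 = 1 (mod 9)
Final: r_1 = 1, and one checks f(r_1) ≡ 0 mod 3^2.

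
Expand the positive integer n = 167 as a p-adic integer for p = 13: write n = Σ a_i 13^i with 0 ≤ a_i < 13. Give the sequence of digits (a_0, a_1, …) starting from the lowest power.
(a_0, a_1, …) = (11, 12)

Repeated division by 13 gives the digits low-to-high: 167 = 11 + 12·13^1. Digit sequence: (11, 12).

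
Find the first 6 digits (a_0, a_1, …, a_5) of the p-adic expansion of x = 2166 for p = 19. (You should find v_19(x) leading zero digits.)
(a_0, …, a_5) = (0, 0, 6, 0, 0, 0)

v_19(2166) = 2, so a_0 = ... = a_1 = 0. Factor out: x = 19^2 · u with u = 6 a unit in ℤ_19. Expand u iteratively via a_{v+i} = u_i mod 19, u_{i+1} = (u_i − a_{v+i})/19:
  u_0 = 6;  a_2 = 6;  u_1 = (u_0 − 6)/19 = 0
  u_1 = 0;  a_3 = 0;  u_2 = (u_1 − 0)/19 = 0
  u_2 = 0;  a_4 = 0;  u_3 = (u_2 − 0)/19 = 0
  u_3 = 0;  a_5 = 0;  u_4 = (u_3 − 0)/19 = 0
Digits: (0, 0, 6, 0, 0, 0).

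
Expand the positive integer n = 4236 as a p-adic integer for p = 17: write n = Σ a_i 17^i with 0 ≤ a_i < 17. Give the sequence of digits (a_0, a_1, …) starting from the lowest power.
(a_0, a_1, …) = (3, 11, 14)

Repeated division by 17 gives the digits low-to-high: 4236 = 3 + 11·17^1 + 14·17^2. Digit sequence: (3, 11, 14).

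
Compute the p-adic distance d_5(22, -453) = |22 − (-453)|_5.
d_5(22, -453) = 1/25

Step 1 — x − y = 22 − (-453) = 475. Step 2 — v_5(475) = 2 (factor: 475 = (5^2 · 19); the sign does not affect v_p). Step 3 — |x − y|_5 = 5^{-2} = 1/25.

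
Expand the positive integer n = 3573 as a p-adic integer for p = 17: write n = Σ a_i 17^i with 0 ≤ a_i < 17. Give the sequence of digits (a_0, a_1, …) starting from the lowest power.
(a_0, a_1, …) = (3, 6, 12)

Repeated division by 17 gives the digits low-to-high: 3573 = 3 + 6·17^1 + 12·17^2. Digit sequence: (3, 6, 12).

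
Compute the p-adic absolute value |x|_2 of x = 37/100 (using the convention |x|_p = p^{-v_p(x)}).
|37/100|_2 = 4

Step 1 — compute v_2(x) by factoring powers of 2 out of the numerator and denominator: v_2(37/100) = -2. Step 2 — apply |x|_p = p^{-v_p(x)} = 2^{2} = 4.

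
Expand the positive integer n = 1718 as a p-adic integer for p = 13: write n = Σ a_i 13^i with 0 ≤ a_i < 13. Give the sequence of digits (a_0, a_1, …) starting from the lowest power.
(a_0, a_1, …) = (2, 2, 10)

Repeated division by 13 gives the digits low-to-high: 1718 = 2 + 2·13^1 + 10·13^2. Digit sequence: (2, 2, 10).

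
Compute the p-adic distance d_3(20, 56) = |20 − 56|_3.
d_3(20, 56) = 1/9

Step 1 — x − y = 20 − 56 = -36. Step 2 — v_3(-36) = 2 (factor: -36 = −(3^2 · 4); the sign does not affect v_p). Step 3 — |x − y|_3 = 3^{-2} = 1/9.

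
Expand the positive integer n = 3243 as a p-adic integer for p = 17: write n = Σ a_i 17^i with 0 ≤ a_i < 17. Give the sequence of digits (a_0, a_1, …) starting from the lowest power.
(a_0, a_1, …) = (13, 3, 11)

Repeated division by 17 gives the digits low-to-high: 3243 = 13 + 3·17^1 + 11·17^2. Digit sequence: (13, 3, 11).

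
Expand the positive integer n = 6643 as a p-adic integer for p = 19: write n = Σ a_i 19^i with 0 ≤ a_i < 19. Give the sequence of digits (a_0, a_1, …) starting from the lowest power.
(a_0, a_1, …) = (12, 7, 18)

Repeated division by 19 gives the digits low-to-high: 6643 = 12 + 7·19^1 + 18·19^2. Digit sequence: (12, 7, 18).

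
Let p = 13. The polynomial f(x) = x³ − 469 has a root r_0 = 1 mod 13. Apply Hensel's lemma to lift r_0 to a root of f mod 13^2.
r_1 = 157 (mod 169)

Hensel: r_{i+1} = r_i − f(r_i)/f′(r_i) mod 13^{i+2}, where f′(x) = 3x². Iterate:
  r_0 = 1 (mod 13)
  r_1 = 157 (mod 169)
Final: r = 157 with f(r) ≡ 0 mod 13^2.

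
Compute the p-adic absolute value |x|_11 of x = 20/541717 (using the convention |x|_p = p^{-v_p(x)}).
|20/541717|_11 = 14641

Step 1 — compute v_11(x) by factoring powers of 11 out of the numerator and denominator: v_11(20/541717) = -4. Step 2 — apply |x|_p = p^{-v_p(x)} = 11^{4} = 14641.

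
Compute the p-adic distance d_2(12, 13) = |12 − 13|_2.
d_2(12, 13) = 1

Step 1 — x − y = 12 − 13 = -1. Step 2 — v_2(-1) = 0 (factor: -1 = −(2^0 · 1); the sign does not affect v_p). Step 3 — |x − y|_2 = 2^{0} = 1.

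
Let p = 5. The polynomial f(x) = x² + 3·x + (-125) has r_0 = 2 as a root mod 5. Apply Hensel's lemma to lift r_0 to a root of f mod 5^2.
r_1 = 22 (mod 25)

Hensel: r_{i+1} = r_i − f(r_i)·(f′(r_i))^{-1} mod 5^{i+2}, f′(x) = 2x + 3. Iterate:
  r_0 = 2 (mod 5)
  r_1 = 22 (mod 25)
Final: r = 22 satisfies f(r) ≡ 0 mod 5^2.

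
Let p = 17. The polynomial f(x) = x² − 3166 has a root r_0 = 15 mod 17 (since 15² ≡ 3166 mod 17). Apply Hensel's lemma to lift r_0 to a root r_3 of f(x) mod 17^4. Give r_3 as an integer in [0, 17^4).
r_3 = 27385 (mod 83521)

Hensel's recurrence: r_{i+1} = r_i − f(r_i)·(f′(r_i))^{-1} mod 17^{i+2}, with f′(x) = 2x. Iterate:
  r_0 = 15 (mod 17)
  r_1 = 219 (mod 289)
  r_2 = 2820 (mod 4913)
  r_3 = 27385 (mod 83521)
Final: r_3 = 27385, and one checks f(r_3) ≡ 0 mod 17^4.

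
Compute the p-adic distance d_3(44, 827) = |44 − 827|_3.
d_3(44, 827) = 1/27

Step 1 — x − y = 44 − 827 = -783. Step 2 — v_3(-783) = 3 (factor: -783 = −(3^3 · 29); the sign does not affect v_p). Step 3 — |x − y|_3 = 3^{-3} = 1/27.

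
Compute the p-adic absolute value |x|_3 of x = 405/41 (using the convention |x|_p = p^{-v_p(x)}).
|405/41|_3 = 1/81

Step 1 — compute v_3(x) by factoring powers of 3 out of the numerator and denominator: v_3(405/41) = 4. Step 2 — apply |x|_p = p^{-v_p(x)} = 3^{-4} = 1/81.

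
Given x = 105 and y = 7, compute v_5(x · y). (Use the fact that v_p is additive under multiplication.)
v_5(735) = 1

v_p(x) = 1 (factor: 105 = 5^1 · 21); v_p(y) = 0 (factor: 7 = 5^0 · 7). Additivity: v_p(xy) = v_p(x) + v_p(y) = 1 + 0 = 1. (Direct check: xy = 735 = 5^1 · (147).)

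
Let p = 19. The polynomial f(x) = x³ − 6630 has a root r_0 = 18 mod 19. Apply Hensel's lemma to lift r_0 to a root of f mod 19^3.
r_2 = 5699 (mod 6859)

Hensel: r_{i+1} = r_i − f(r_i)/f′(r_i) mod 19^{i+2}, where f′(x) = 3x². Iterate:
  r_0 = 18 (mod 19)
  r_1 = 284 (mod 361)
  r_2 = 5699 (mod 6859)
Final: r = 5699 with f(r) ≡ 0 mod 19^3.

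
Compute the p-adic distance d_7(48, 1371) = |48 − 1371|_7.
d_7(48, 1371) = 1/49

Step 1 — x − y = 48 − 1371 = -1323. Step 2 — v_7(-1323) = 2 (factor: -1323 = −(7^2 · 27); the sign does not affect v_p). Step 3 — |x − y|_7 = 7^{-2} = 1/49.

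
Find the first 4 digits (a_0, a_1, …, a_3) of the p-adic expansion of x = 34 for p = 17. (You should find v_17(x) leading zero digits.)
(a_0, …, a_3) = (0, 2, 0, 0)

v_17(34) = 1, so a_0 = ... = a_0 = 0. Factor out: x = 17^1 · u with u = 2 a unit in ℤ_17. Expand u iteratively via a_{v+i} = u_i mod 17, u_{i+1} = (u_i − a_{v+i})/17:
  u_0 = 2;  a_1 = 2;  u_1 = (u_0 − 2)/17 = 0
  u_1 = 0;  a_2 = 0;  u_2 = (u_1 − 0)/17 = 0
  u_2 = 0;  a_3 = 0;  u_3 = (u_2 − 0)/17 = 0
Digits: (0, 2, 0, 0).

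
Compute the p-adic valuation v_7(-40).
v_7(-40) = 0

v_7(n) is the largest exponent k such that 7^k divides n. Factor out: -40 = -7^0 · 40. (Sign doesn't affect v_p.) So v_7(-40) = 0.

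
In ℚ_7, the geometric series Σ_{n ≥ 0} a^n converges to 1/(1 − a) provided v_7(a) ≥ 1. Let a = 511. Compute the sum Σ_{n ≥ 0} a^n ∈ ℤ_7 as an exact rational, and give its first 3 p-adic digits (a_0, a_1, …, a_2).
Σ a^n = 1/(1 − a) = -1/510;  first 3 digits = (1, 3, 5)

v_7(a) = 1 ≥ 1, so the series converges in ℤ_7 to 1/(1 − a) = 1/(1 − 511) = -1/510. Expand this rational in ℤ_7: compute digits iteratively via d_i = x_i mod 7, x_{i+1} = (x_i − d_i)/7. The first 3 digits are (1, 3, 5).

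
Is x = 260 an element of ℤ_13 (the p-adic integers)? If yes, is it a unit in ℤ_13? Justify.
x ∈ ℤ_13 but not a unit; v_13(x) = 1 > 0

ℤ_13 = {x ∈ ℚ_13 : v_13(x) ≥ 0} and ℤ_13^× = {x ∈ ℤ_13 : v_13(x) = 0}. Here v_13(260) = v_13(num) − v_13(den) = 1; compare against these criteria.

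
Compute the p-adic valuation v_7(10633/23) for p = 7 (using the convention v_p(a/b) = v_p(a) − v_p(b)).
v_7(10633/23) = 3

Factor powers of 7 from the numerator and denominator of the reduced fraction: 10633 = 7^3 · 31 and 23 = 7^0 · 23. Apply v_p(a/b) = v_p(a) − v_p(b): v_7(10633/23) = 3 − 0 = 3.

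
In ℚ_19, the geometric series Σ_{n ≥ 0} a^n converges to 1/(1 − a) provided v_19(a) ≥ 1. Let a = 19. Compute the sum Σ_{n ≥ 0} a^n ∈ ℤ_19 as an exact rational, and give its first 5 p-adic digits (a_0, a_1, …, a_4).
Σ a^n = 1/(1 − a) = -1/18;  first 5 digits = (1, 1, 1, 1, 1)

v_19(a) = 1 ≥ 1, so the series converges in ℤ_19 to 1/(1 − a) = 1/(1 − 19) = -1/18. Expand this rational in ℤ_19: compute digits iteratively via d_i = x_i mod 19, x_{i+1} = (x_i − d_i)/19. The first 5 digits are (1, 1, 1, 1, 1).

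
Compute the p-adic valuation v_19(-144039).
v_19(-144039) = 3

v_19(n) is the largest exponent k such that 19^k divides n. Factor out: -144039 = -19^3 · 21. (Sign doesn't affect v_p.) So v_19(-144039) = 3.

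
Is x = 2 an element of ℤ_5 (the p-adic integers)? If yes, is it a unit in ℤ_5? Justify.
x ∈ ℤ_5^× (unit); v_5(x) = 0

ℤ_5 = {x ∈ ℚ_5 : v_5(x) ≥ 0} and ℤ_5^× = {x ∈ ℤ_5 : v_5(x) = 0}. Here v_5(2) = v_5(num) − v_5(den) = 0; compare against these criteria.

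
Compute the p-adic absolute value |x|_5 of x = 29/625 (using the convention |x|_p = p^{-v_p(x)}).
|29/625|_5 = 625

Step 1 — compute v_5(x) by factoring powers of 5 out of the numerator and denominator: v_5(29/625) = -4. Step 2 — apply |x|_p = p^{-v_p(x)} = 5^{4} = 625.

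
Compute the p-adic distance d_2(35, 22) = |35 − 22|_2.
d_2(35, 22) = 1

Step 1 — x − y = 35 − 22 = 13. Step 2 — v_2(13) = 0 (factor: 13 = (2^0 · 13); the sign does not affect v_p). Step 3 — |x − y|_2 = 2^{0} = 1.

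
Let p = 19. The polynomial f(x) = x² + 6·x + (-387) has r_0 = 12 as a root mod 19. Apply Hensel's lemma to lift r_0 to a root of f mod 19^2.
r_1 = 126 (mod 361)

Hensel: r_{i+1} = r_i − f(r_i)·(f′(r_i))^{-1} mod 19^{i+2}, f′(x) = 2x + 6. Iterate:
  r_0 = 12 (mod 19)
  r_1 = 126 (mod 361)
Final: r = 126 satisfies f(r) ≡ 0 mod 19^2.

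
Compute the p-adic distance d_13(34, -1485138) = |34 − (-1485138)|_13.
d_13(34, -1485138) = 1/371293

Step 1 — x − y = 34 − (-1485138) = 1485172. Step 2 — v_13(1485172) = 5 (factor: 1485172 = (13^5 · 4); the sign does not affect v_p). Step 3 — |x − y|_13 = 13^{-5} = 1/371293.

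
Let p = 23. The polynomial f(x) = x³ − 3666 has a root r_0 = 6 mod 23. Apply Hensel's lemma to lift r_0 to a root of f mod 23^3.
r_2 = 7297 (mod 12167)

Hensel: r_{i+1} = r_i − f(r_i)/f′(r_i) mod 23^{i+2}, where f′(x) = 3x². Iterate:
  r_0 = 6 (mod 23)
  r_1 = 420 (mod 529)
  r_2 = 7297 (mod 12167)
Final: r = 7297 with f(r) ≡ 0 mod 23^3.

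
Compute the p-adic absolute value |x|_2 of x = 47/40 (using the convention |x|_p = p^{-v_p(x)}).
|47/40|_2 = 8

Step 1 — compute v_2(x) by factoring powers of 2 out of the numerator and denominator: v_2(47/40) = -3. Step 2 — apply |x|_p = p^{-v_p(x)} = 2^{3} = 8.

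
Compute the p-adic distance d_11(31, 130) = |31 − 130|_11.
d_11(31, 130) = 1/11

Step 1 — x − y = 31 − 130 = -99. Step 2 — v_11(-99) = 1 (factor: -99 = −(11^1 · 9); the sign does not affect v_p). Step 3 — |x − y|_11 = 11^{-1} = 1/11.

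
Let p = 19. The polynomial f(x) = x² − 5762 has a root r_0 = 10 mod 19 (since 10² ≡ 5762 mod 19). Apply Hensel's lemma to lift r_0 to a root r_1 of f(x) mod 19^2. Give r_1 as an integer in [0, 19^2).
r_1 = 257 (mod 361)

Hensel's recurrence: r_{i+1} = r_i − f(r_i)·(f′(r_i))^{-1} mod 19^{i+2}, with f′(x) = 2x. Iterate:
  r_0 = 10 (mod 19)
  r_1 = 257 (mod 361)
Final: r_1 = 257, and one checks f(r_1) ≡ 0 mod 19^2.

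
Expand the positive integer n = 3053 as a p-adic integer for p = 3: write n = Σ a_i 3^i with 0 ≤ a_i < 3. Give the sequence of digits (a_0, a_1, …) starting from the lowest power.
(a_0, a_1, …) = (2, 0, 0, 2, 1, 0, 1, 1)

Repeated division by 3 gives the digits low-to-high: 3053 = 2 + 2·3^3 + 1·3^4 + 1·3^6 + 1·3^7. Digit sequence: (2, 0, 0, 2, 1, 0, 1, 1).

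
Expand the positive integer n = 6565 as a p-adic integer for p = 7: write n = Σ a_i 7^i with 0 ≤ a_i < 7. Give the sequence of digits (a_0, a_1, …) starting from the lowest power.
(a_0, a_1, …) = (6, 6, 0, 5, 2)

Repeated division by 7 gives the digits low-to-high: 6565 = 6 + 6·7^1 + 5·7^3 + 2·7^4. Digit sequence: (6, 6, 0, 5, 2).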